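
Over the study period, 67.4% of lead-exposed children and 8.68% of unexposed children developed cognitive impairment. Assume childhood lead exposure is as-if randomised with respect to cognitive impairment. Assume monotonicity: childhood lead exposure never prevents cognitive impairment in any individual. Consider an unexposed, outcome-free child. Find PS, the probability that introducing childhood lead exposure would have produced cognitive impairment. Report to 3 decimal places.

PS ≈ 0.643

p₁ = 0.674, p₀ = 0.0868.
Under exogeneity and monotonicity, PS = (p₁ − p₀) / (1 − p₀).
PS = (0.674 − 0.0868) / (1 − 0.0868) = 0.5872 / 0.9132 ≈ 0.6430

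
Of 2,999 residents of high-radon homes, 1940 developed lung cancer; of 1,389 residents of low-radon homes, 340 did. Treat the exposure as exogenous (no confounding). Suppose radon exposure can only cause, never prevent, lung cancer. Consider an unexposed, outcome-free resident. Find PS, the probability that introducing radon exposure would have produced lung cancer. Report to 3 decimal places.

p₁ = P(outcome | exposed) = 1940/2999 = 0.64688
p₀ = P(outcome | unexposed) = 340/1389 = 0.24478
Under exogeneity and monotonicity, PS = (p₁ − p₀) / (1 − p₀).
PS = (0.64688 − 0.24478) / (1 − 0.24478) = 0.4021 / 0.75522 ≈ 0.5324

PS ≈ 0.532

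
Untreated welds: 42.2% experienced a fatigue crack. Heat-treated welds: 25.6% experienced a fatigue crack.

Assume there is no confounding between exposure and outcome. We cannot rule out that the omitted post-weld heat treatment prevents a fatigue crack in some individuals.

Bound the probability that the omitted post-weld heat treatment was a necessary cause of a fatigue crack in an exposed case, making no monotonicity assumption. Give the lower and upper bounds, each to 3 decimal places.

0.393 ≤ PN ≤ 1.000

p₁ = 0.422, p₀ = 0.256.
Under exogeneity alone the bounds on PN are max{0,(p₁−p₀)/p₁} ≤ PN ≤ min{1,(1−p₀)/p₁}.
  lower = (p₁ − p₀)/p₁ = 0.166 / 0.422 ≈ 0.3934
  upper = min{1, (1 − p₀)/p₁} = 0.744 / 0.422 ≈ 1.7630 → capped at 1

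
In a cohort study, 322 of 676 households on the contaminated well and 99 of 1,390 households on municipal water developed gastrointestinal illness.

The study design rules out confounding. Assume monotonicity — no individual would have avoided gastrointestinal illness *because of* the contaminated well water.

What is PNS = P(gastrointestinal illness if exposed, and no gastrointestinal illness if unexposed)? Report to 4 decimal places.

p₁ = P(outcome | exposed) = 322/676 = 0.47633
p₀ = P(outcome | unexposed) = 99/1390 = 0.071223
Under exogeneity and monotonicity, PNS = p₁ − p₀.
PNS = 0.47633 − 0.071223 = 0.40511

PNS ≈ 0.4051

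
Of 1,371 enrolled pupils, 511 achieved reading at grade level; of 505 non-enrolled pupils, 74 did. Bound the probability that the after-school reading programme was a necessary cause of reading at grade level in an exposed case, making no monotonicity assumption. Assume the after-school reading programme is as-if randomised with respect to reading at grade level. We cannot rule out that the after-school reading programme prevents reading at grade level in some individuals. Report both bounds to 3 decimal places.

0.607 ≤ PN ≤ 1.000

p₁ = P(outcome | exposed) = 511/1371 = 0.37272
p₀ = P(outcome | unexposed) = 74/505 = 0.14653
Under exogeneity alone the bounds on PN are max{0,(p₁−p₀)/p₁} ≤ PN ≤ min{1,(1−p₀)/p₁}.
  lower = (p₁ − p₀)/p₁ = 0.22619 / 0.37272 ≈ 0.6069
  upper = min{1, (1 − p₀)/p₁} = 0.85347 / 0.37272 ≈ 2.2898 → capped at 1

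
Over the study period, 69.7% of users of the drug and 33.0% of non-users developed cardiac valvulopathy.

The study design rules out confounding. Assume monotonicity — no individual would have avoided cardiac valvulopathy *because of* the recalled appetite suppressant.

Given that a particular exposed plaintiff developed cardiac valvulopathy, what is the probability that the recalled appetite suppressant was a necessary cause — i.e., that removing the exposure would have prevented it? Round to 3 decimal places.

p₁ = 0.697, p₀ = 0.33.
Under exogeneity and monotonicity, PN = (p₁ − p₀) / p₁.
PN = (0.697 − 0.33) / 0.697 = 0.367 / 0.697 ≈ 0.5265

PN ≈ 0.527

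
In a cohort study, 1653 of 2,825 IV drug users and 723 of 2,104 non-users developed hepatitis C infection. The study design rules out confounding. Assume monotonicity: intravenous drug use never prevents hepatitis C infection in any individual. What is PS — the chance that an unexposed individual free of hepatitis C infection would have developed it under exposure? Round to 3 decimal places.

p₁ = P(outcome | exposed) = 1653/2825 = 0.58513
p₀ = P(outcome | unexposed) = 723/2104 = 0.34363
Under exogeneity and monotonicity, PS = (p₁ − p₀) / (1 − p₀).
PS = (0.58513 − 0.34363) / (1 − 0.34363) = 0.2415 / 0.65637 ≈ 0.3679

PS ≈ 0.368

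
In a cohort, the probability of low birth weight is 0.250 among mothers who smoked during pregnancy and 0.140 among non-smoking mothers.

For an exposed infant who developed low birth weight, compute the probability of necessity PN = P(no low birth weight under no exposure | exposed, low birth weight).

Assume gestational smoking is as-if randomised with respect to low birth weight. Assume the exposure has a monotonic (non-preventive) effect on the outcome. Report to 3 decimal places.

Let p₁ = 0.25, p₀ = 0.14.
Under exogeneity and monotonicity, PN = (p₁ − p₀) / p₁.
PN = (0.25 − 0.14) / 0.25 = 0.11 / 0.25 ≈ 0.4400

PN ≈ 0.440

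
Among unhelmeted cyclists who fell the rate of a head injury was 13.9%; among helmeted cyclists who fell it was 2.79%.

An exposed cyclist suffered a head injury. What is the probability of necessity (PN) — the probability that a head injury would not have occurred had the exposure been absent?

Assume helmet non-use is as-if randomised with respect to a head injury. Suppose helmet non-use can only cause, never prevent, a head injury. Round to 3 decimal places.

p₁ = 0.139, p₀ = 0.0279.
Under exogeneity and monotonicity, PN = (p₁ − p₀) / p₁.
PN = (0.139 − 0.0279) / 0.139 = 0.1111 / 0.139 ≈ 0.7993

PN ≈ 0.799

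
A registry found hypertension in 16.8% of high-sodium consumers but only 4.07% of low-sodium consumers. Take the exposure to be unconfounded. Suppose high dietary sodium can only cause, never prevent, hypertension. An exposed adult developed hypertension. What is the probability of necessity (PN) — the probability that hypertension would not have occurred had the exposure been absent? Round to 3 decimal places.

PN ≈ 0.758

p₁ = 0.168, p₀ = 0.0407.
Under exogeneity and monotonicity, PN = (p₁ − p₀) / p₁.
PN = (0.168 − 0.0407) / 0.168 = 0.1273 / 0.168 ≈ 0.7577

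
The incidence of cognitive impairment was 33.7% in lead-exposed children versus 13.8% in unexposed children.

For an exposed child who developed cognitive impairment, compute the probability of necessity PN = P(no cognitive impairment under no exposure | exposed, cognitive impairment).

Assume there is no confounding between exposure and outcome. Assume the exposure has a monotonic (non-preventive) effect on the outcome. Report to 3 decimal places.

p₁ = 0.337, p₀ = 0.138.
Under exogeneity and monotonicity, PN = (p₁ − p₀) / p₁.
PN = (0.337 − 0.138) / 0.337 = 0.199 / 0.337 ≈ 0.5905

PN ≈ 0.591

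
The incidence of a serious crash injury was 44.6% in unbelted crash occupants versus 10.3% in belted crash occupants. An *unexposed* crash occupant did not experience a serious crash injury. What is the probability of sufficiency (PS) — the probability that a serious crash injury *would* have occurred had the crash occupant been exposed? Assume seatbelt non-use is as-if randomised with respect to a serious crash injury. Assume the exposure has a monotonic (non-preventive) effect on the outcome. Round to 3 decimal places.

p₁ = 0.446, p₀ = 0.103.
Under exogeneity and monotonicity, PS = (p₁ − p₀) / (1 − p₀).
PS = (0.446 − 0.103) / (1 − 0.103) = 0.343 / 0.897 ≈ 0.3824

PS ≈ 0.382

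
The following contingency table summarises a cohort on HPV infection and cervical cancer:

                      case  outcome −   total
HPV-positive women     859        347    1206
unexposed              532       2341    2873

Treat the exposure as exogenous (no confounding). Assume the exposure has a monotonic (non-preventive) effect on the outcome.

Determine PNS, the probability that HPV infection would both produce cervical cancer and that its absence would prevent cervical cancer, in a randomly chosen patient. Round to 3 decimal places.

PNS ≈ 0.527

p₁ = P(outcome | exposed) = 859/1206 = 0.71227
p₀ = P(outcome | unexposed) = 532/2873 = 0.18517
Under exogeneity and monotonicity, PNS = p₁ − p₀.
PNS = 0.71227 − 0.18517 = 0.5271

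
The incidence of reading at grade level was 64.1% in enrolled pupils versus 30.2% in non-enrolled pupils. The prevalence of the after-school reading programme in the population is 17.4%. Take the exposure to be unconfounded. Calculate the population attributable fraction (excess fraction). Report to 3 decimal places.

PAF ≈ 0.163

p₁ = 0.641, p₀ = 0.302.
Overall risk P(Y=1) = π·p₁ + (1−π)·p₀ = 0.174×0.641 + 0.826×0.302 = 0.36099.
Under exogeneity, PAF = [P(Y=1) − p₀] / P(Y=1).
PAF = (0.36099 − 0.302) / 0.36099 ≈ 0.1634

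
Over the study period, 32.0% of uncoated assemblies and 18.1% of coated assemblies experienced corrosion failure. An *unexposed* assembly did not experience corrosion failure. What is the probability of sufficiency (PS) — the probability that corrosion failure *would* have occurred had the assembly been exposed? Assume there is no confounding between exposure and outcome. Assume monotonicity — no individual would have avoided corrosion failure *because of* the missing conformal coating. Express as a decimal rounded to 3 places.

p₁ = 0.32, p₀ = 0.181.
Under exogeneity and monotonicity, PS = (p₁ − p₀) / (1 − p₀).
PS = (0.32 − 0.181) / (1 − 0.181) = 0.139 / 0.819 ≈ 0.1697

PS ≈ 0.170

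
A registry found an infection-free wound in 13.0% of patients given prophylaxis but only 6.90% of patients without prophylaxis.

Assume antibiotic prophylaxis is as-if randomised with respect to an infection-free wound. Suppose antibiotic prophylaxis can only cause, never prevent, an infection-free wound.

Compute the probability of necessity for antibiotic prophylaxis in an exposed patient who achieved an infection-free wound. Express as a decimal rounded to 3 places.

PN ≈ 0.469

p₁ = 0.13, p₀ = 0.069.
Under exogeneity and monotonicity, PN = (p₁ − p₀) / p₁.
PN = (0.13 − 0.069) / 0.13 = 0.061 / 0.13 ≈ 0.4692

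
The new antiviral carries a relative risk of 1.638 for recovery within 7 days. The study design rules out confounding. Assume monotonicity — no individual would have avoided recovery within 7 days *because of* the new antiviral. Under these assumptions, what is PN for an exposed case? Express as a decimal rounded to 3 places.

Under exogeneity and monotonicity, PN = (RR − 1) / RR = 1 − 1/RR.
PN = (1.638 − 1) / 1.638 = 0.638 / 1.638 ≈ 0.3895

PN ≈ 0.389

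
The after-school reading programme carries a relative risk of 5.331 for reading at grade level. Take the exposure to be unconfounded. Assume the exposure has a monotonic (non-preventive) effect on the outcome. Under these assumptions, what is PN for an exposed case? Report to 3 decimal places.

PN ≈ 0.812

Under exogeneity and monotonicity, PN = (RR − 1) / RR = 1 − 1/RR.
PN = (5.331 − 1) / 5.331 = 4.331 / 5.331 ≈ 0.8124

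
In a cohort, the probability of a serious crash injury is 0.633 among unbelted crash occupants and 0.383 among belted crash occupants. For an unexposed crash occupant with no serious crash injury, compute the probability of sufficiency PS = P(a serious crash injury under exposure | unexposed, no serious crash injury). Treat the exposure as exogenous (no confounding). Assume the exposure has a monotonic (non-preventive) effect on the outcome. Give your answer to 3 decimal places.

Let p₁ = 0.633, p₀ = 0.383.
Under exogeneity and monotonicity, PS = (p₁ − p₀) / (1 − p₀).
PS = (0.633 − 0.383) / (1 − 0.383) = 0.25 / 0.617 ≈ 0.4052

PS ≈ 0.405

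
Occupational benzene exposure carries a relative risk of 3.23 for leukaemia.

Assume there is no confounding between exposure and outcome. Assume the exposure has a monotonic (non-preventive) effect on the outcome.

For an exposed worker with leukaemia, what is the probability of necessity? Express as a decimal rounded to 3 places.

Under exogeneity and monotonicity, PN = (RR − 1) / RR = 1 − 1/RR.
PN = (3.23 − 1) / 3.23 = 2.23 / 3.23 ≈ 0.6904

PN ≈ 0.690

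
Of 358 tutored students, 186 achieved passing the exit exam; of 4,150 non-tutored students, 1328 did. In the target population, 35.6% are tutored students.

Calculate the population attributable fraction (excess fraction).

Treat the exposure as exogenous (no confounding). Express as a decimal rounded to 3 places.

p₁ = P(outcome | exposed) = 186/358 = 0.51955
p₀ = P(outcome | unexposed) = 1328/4150 = 0.32
Overall risk P(Y=1) = π·p₁ + (1−π)·p₀ = 0.356×0.51955 + 0.644×0.32 = 0.39104.
Under exogeneity, PAF = [P(Y=1) − p₀] / P(Y=1).
PAF = (0.39104 − 0.32) / 0.39104 ≈ 0.1817

PAF ≈ 0.182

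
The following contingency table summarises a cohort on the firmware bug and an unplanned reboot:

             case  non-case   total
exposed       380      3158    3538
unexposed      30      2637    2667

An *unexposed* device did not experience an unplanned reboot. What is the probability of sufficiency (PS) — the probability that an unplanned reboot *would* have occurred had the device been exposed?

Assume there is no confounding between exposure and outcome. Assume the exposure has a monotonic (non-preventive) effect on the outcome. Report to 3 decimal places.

p₁ = P(outcome | exposed) = 380/3538 = 0.10741
p₀ = P(outcome | unexposed) = 30/2667 = 0.011249
Under exogeneity and monotonicity, PS = (p₁ − p₀)/(1 − p₀).
PS = (0.10741 − 0.011249) / 0.98875 ≈ 0.0973

PS ≈ 0.097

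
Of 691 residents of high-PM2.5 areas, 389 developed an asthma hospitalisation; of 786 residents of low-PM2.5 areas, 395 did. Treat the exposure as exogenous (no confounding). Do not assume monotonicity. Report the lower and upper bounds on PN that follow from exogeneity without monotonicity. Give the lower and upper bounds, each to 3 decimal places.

p₁ = P(outcome | exposed) = 389/691 = 0.56295
p₀ = P(outcome | unexposed) = 395/786 = 0.50254
Under exogeneity alone the bounds on PN are max{0,(p₁−p₀)/p₁} ≤ PN ≤ min{1,(1−p₀)/p₁}.
  lower = (p₁ − p₀)/p₁ = 0.060408 / 0.56295 ≈ 0.1073
  upper = min{1, (1 − p₀)/p₁} = 0.49746 / 0.56295 ≈ 0.8837

0.107 ≤ PN ≤ 0.884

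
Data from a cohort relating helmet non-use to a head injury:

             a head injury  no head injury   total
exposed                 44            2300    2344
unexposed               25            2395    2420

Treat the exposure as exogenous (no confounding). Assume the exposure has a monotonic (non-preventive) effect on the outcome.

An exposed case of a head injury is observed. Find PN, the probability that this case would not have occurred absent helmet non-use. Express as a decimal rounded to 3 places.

PN ≈ 0.450

p₁ = P(outcome | exposed) = 44/2344 = 0.018771
p₀ = P(outcome | unexposed) = 25/2420 = 0.010331
Under exogeneity and monotonicity, PN = (p₁ − p₀)/p₁.
PN = (0.018771 − 0.010331) / 0.018771 ≈ 0.4497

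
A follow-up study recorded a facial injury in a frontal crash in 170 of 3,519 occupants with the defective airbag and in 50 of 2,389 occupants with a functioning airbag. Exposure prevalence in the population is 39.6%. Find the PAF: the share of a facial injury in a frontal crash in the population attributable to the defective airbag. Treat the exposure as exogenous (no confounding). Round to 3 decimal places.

p₁ = P(outcome | exposed) = 170/3519 = 0.048309
p₀ = P(outcome | unexposed) = 50/2389 = 0.020929
Overall risk P(Y=1) = π·p₁ + (1−π)·p₀ = 0.396×0.048309 + 0.604×0.020929 = 0.031772.
Under exogeneity, PAF = [P(Y=1) − p₀] / P(Y=1).
PAF = (0.031772 − 0.020929) / 0.031772 ≈ 0.3413

PAF ≈ 0.341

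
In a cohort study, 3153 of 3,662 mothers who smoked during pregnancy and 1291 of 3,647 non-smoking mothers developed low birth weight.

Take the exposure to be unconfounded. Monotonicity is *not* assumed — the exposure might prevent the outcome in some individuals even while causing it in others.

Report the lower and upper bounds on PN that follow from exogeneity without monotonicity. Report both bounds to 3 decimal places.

p₁ = P(outcome | exposed) = 3153/3662 = 0.861
p₀ = P(outcome | unexposed) = 1291/3647 = 0.35399
Under exogeneity alone the bounds on PN are max{0,(p₁−p₀)/p₁} ≤ PN ≤ min{1,(1−p₀)/p₁}.
  lower = (p₁ − p₀)/p₁ = 0.50702 / 0.861 ≈ 0.5889
  upper = min{1, (1 − p₀)/p₁} = 0.64601 / 0.861 ≈ 0.7503

0.589 ≤ PN ≤ 0.750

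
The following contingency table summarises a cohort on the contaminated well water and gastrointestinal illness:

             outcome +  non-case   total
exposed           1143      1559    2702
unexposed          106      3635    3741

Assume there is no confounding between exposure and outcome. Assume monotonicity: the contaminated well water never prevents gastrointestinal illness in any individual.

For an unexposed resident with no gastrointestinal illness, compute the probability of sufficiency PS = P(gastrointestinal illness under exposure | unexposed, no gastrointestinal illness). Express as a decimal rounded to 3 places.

PS ≈ 0.406

p₁ = P(outcome | exposed) = 1143/2702 = 0.42302
p₀ = P(outcome | unexposed) = 106/3741 = 0.028335
Under exogeneity and monotonicity, PS = (p₁ − p₀)/(1 − p₀).
PS = (0.42302 − 0.028335) / 0.97167 ≈ 0.4062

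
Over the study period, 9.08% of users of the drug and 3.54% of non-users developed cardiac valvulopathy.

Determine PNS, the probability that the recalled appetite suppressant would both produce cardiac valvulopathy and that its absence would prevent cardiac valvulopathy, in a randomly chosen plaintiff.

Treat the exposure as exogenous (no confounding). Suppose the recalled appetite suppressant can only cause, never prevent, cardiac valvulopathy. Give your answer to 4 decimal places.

p₁ = 0.0908, p₀ = 0.0354.
Under exogeneity and monotonicity, PNS = p₁ − p₀.
PNS = 0.0908 − 0.0354 = 0.0554

PNS ≈ 0.0554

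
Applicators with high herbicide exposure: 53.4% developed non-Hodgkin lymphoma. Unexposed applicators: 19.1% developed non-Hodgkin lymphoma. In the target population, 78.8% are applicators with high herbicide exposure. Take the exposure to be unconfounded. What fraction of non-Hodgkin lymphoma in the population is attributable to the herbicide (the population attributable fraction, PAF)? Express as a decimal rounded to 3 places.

PAF ≈ 0.586

p₁ = 0.534, p₀ = 0.191.
Overall risk P(Y=1) = π·p₁ + (1−π)·p₀ = 0.788×0.534 + 0.212×0.191 = 0.46128.
Under exogeneity, PAF = [P(Y=1) − p₀] / P(Y=1).
PAF = (0.46128 − 0.191) / 0.46128 ≈ 0.5859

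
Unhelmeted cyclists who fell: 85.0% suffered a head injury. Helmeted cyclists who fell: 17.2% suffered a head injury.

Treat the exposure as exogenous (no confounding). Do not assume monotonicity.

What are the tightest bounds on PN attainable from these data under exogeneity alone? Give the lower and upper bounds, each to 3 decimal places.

p₁ = 0.85, p₀ = 0.172.
Under exogeneity alone the bounds on PN are max{0,(p₁−p₀)/p₁} ≤ PN ≤ min{1,(1−p₀)/p₁}.
  lower = (p₁ − p₀)/p₁ = 0.678 / 0.85 ≈ 0.7976
  upper = min{1, (1 − p₀)/p₁} = 0.828 / 0.85 ≈ 0.9741

0.798 ≤ PN ≤ 0.974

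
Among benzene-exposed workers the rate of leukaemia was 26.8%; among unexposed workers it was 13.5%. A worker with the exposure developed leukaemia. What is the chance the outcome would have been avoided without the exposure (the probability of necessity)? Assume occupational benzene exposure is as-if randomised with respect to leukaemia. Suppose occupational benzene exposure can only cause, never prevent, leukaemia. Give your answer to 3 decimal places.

PN ≈ 0.496

p₁ = 0.268, p₀ = 0.135.
Under exogeneity and monotonicity, PN = (p₁ − p₀) / p₁.
PN = (0.268 − 0.135) / 0.268 = 0.133 / 0.268 ≈ 0.4963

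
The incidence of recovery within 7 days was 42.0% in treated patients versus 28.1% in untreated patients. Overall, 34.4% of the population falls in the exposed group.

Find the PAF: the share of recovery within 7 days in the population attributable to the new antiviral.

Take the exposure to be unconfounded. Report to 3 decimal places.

PAF ≈ 0.145

p₁ = 0.42, p₀ = 0.281.
Overall risk P(Y=1) = π·p₁ + (1−π)·p₀ = 0.344×0.42 + 0.656×0.281 = 0.32882.
Under exogeneity, PAF = [P(Y=1) − p₀] / P(Y=1).
PAF = (0.32882 − 0.281) / 0.32882 ≈ 0.1454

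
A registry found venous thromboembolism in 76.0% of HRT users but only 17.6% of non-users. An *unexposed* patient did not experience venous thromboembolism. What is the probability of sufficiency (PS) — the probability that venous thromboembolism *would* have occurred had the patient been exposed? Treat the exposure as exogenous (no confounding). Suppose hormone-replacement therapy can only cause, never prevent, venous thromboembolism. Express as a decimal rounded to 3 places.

p₁ = 0.76, p₀ = 0.176.
Under exogeneity and monotonicity, PS = (p₁ − p₀) / (1 − p₀).
PS = (0.76 − 0.176) / (1 − 0.176) = 0.584 / 0.824 ≈ 0.7087

PS ≈ 0.709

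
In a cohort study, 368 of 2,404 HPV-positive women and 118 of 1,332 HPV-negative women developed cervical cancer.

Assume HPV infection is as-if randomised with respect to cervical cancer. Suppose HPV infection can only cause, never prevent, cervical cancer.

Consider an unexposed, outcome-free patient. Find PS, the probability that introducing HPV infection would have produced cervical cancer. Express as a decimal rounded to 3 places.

p₁ = P(outcome | exposed) = 368/2404 = 0.15308
p₀ = P(outcome | unexposed) = 118/1332 = 0.088589
Under exogeneity and monotonicity, PS = (p₁ − p₀) / (1 − p₀).
PS = (0.15308 − 0.088589) / (1 − 0.088589) = 0.06449 / 0.91141 ≈ 0.0708

PS ≈ 0.071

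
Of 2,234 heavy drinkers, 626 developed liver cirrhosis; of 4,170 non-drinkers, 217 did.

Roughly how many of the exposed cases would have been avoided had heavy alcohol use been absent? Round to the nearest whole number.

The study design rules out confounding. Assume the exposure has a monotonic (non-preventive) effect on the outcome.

about 510 cases

p₁ = P(outcome | exposed) = 626/2234 = 0.28021
p₀ = P(outcome | unexposed) = 217/4170 = 0.052038
PN = (p₁ − p₀)/p₁ = (0.28021 − 0.052038) / 0.28021 ≈ 0.81429.
Attributable cases ≈ PN × (exposed cases) = 0.81429 × 626 ≈ 509.75.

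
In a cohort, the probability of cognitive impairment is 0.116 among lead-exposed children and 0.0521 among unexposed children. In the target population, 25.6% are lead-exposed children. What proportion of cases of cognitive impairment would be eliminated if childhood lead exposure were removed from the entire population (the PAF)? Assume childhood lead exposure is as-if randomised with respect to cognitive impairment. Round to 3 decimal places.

PAF ≈ 0.239

Let p₁ = 0.116, p₀ = 0.0521.
Overall risk P(Y=1) = π·p₁ + (1−π)·p₀ = 0.256×0.116 + 0.744×0.0521 = 0.068458.
Under exogeneity, PAF = [P(Y=1) − p₀] / P(Y=1).
PAF = (0.068458 − 0.0521) / 0.068458 ≈ 0.2390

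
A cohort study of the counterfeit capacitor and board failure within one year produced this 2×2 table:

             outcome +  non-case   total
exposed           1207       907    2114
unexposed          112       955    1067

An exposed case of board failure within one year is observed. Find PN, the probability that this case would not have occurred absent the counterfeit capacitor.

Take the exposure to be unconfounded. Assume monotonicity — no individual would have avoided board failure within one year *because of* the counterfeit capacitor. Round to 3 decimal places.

p₁ = P(outcome | exposed) = 1207/2114 = 0.57096
p₀ = P(outcome | unexposed) = 112/1067 = 0.10497
Under exogeneity and monotonicity, PN = (p₁ − p₀)/p₁.
PN = (0.57096 − 0.10497) / 0.57096 ≈ 0.8162

PN ≈ 0.816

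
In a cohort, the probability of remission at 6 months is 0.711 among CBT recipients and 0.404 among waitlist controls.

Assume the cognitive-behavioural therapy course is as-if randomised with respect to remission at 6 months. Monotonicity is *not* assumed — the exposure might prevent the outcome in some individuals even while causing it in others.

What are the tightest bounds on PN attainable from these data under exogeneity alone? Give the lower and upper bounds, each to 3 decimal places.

0.432 ≤ PN ≤ 0.838

Let p₁ = 0.711, p₀ = 0.404.
Under exogeneity alone the bounds on PN are max{0,(p₁−p₀)/p₁} ≤ PN ≤ min{1,(1−p₀)/p₁}.
  lower = (p₁ − p₀)/p₁ = 0.307 / 0.711 ≈ 0.4318
  upper = min{1, (1 − p₀)/p₁} = 0.596 / 0.711 ≈ 0.8383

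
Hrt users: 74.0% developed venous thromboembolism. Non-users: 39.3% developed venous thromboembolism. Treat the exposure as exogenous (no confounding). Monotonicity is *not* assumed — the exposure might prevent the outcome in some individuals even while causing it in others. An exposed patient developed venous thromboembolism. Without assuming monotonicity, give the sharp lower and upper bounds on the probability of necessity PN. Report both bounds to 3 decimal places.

0.469 ≤ PN ≤ 0.820

p₁ = 0.74, p₀ = 0.393.
Under exogeneity alone the bounds on PN are max{0,(p₁−p₀)/p₁} ≤ PN ≤ min{1,(1−p₀)/p₁}.
  lower = (p₁ − p₀)/p₁ = 0.347 / 0.74 ≈ 0.4689
  upper = min{1, (1 − p₀)/p₁} = 0.607 / 0.74 ≈ 0.8203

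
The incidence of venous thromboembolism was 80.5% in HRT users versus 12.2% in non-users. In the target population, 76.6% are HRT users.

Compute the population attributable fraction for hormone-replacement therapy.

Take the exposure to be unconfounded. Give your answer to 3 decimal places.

p₁ = 0.805, p₀ = 0.122.
Overall risk P(Y=1) = π·p₁ + (1−π)·p₀ = 0.766×0.805 + 0.234×0.122 = 0.64518.
Under exogeneity, PAF = [P(Y=1) − p₀] / P(Y=1).
PAF = (0.64518 − 0.122) / 0.64518 ≈ 0.8109

PAF ≈ 0.811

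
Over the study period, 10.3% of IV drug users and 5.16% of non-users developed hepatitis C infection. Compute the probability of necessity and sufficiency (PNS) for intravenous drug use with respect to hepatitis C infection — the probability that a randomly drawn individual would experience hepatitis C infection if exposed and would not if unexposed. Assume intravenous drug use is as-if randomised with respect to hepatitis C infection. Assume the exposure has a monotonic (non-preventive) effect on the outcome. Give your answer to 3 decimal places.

PNS ≈ 0.051

p₁ = 0.103, p₀ = 0.0516.
Under exogeneity and monotonicity, PNS = p₁ − p₀.
PNS = 0.103 − 0.0516 = 0.0514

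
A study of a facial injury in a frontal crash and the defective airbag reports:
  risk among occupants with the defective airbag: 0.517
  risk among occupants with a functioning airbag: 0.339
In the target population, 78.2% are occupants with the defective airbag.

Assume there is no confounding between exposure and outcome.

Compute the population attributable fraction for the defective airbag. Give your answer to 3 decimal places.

Let p₁ = 0.517, p₀ = 0.339.
Overall risk P(Y=1) = π·p₁ + (1−π)·p₀ = 0.782×0.517 + 0.218×0.339 = 0.4782.
Under exogeneity, PAF = [P(Y=1) − p₀] / P(Y=1).
PAF = (0.4782 − 0.339) / 0.4782 ≈ 0.2911

PAF ≈ 0.291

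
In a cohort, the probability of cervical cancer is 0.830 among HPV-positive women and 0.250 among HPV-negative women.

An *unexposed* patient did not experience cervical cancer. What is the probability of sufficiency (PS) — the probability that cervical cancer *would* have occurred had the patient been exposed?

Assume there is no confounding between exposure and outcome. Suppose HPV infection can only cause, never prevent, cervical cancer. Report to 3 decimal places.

PS ≈ 0.773

Let p₁ = 0.83, p₀ = 0.25.
Under exogeneity and monotonicity, PS = (p₁ − p₀) / (1 − p₀).
PS = (0.83 − 0.25) / (1 − 0.25) = 0.58 / 0.75 ≈ 0.7733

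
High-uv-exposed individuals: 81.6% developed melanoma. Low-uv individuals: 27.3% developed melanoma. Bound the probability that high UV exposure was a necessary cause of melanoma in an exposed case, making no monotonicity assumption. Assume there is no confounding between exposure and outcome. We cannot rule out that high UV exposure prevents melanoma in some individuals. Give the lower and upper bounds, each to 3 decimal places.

p₁ = 0.816, p₀ = 0.273.
Under exogeneity alone the bounds on PN are max{0,(p₁−p₀)/p₁} ≤ PN ≤ min{1,(1−p₀)/p₁}.
  lower = (p₁ − p₀)/p₁ = 0.543 / 0.816 ≈ 0.6654
  upper = min{1, (1 − p₀)/p₁} = 0.727 / 0.816 ≈ 0.8909

0.665 ≤ PN ≤ 0.891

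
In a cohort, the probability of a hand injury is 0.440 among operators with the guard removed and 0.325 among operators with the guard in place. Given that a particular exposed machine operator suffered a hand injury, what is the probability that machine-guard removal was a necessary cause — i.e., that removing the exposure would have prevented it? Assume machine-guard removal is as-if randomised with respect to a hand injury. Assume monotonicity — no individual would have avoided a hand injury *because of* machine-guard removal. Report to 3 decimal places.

Let p₁ = 0.44, p₀ = 0.325.
Under exogeneity and monotonicity, PN = (p₁ − p₀) / p₁.
PN = (0.44 − 0.325) / 0.44 = 0.115 / 0.44 ≈ 0.2614

PN ≈ 0.261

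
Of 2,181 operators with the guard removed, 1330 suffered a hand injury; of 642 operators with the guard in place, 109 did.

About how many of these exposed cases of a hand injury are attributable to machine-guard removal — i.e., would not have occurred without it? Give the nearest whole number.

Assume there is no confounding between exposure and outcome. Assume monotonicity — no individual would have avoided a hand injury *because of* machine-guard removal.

about 960 cases

p₁ = P(outcome | exposed) = 1330/2181 = 0.60981
p₀ = P(outcome | unexposed) = 109/642 = 0.16978
PN = (p₁ − p₀)/p₁ = (0.60981 − 0.16978) / 0.60981 ≈ 0.72158.
Attributable cases ≈ PN × (exposed cases) = 0.72158 × 1330 ≈ 959.71.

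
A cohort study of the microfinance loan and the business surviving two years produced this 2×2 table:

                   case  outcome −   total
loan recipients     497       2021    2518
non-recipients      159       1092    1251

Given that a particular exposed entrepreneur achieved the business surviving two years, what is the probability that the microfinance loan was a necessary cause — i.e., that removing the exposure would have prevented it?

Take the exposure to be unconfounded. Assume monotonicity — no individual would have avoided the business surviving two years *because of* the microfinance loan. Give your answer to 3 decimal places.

p₁ = P(outcome | exposed) = 497/2518 = 0.19738
p₀ = P(outcome | unexposed) = 159/1251 = 0.1271
Under exogeneity and monotonicity, PN = (p₁ − p₀)/p₁.
PN = (0.19738 − 0.1271) / 0.19738 ≈ 0.3561

PN ≈ 0.356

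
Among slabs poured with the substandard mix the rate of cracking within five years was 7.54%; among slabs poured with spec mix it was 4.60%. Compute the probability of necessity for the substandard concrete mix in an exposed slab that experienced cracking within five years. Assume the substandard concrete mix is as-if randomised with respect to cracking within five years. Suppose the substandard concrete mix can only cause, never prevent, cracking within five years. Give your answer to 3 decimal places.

p₁ = 0.0754, p₀ = 0.046.
Under exogeneity and monotonicity, PN = (p₁ − p₀) / p₁.
PN = (0.0754 − 0.046) / 0.0754 = 0.0294 / 0.0754 ≈ 0.3899

PN ≈ 0.390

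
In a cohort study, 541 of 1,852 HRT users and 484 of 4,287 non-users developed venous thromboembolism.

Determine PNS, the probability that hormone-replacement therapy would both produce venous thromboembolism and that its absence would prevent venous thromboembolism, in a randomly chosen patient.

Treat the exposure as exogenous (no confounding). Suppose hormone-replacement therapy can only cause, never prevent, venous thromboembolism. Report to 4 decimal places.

p₁ = P(outcome | exposed) = 541/1852 = 0.29212
p₀ = P(outcome | unexposed) = 484/4287 = 0.1129
Under exogeneity and monotonicity, PNS = p₁ − p₀.
PNS = 0.29212 − 0.1129 = 0.17922

PNS ≈ 0.1792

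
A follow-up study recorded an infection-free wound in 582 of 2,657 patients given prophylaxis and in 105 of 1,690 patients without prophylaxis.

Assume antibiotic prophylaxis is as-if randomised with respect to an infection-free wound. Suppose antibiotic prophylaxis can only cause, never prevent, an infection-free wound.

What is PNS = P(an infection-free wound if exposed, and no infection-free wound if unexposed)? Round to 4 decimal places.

p₁ = P(outcome | exposed) = 582/2657 = 0.21904
p₀ = P(outcome | unexposed) = 105/1690 = 0.06213
Under exogeneity and monotonicity, PNS = p₁ − p₀.
PNS = 0.21904 − 0.06213 = 0.15691

PNS ≈ 0.1569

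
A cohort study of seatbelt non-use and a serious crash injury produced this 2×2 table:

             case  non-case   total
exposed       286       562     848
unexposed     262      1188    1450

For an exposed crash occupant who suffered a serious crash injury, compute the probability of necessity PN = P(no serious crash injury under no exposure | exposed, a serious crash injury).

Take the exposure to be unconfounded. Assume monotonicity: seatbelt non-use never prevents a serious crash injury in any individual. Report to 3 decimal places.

PN ≈ 0.464

p₁ = P(outcome | exposed) = 286/848 = 0.33726
p₀ = P(outcome | unexposed) = 262/1450 = 0.18069
Under exogeneity and monotonicity, PN = (p₁ − p₀)/p₁.
PN = (0.33726 − 0.18069) / 0.33726 ≈ 0.4642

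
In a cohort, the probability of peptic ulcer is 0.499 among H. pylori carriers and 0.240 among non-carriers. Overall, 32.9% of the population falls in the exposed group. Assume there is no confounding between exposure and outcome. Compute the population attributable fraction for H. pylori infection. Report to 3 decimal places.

Let p₁ = 0.499, p₀ = 0.24.
Overall risk P(Y=1) = π·p₁ + (1−π)·p₀ = 0.329×0.499 + 0.671×0.24 = 0.32521.
Under exogeneity, PAF = [P(Y=1) − p₀] / P(Y=1).
PAF = (0.32521 − 0.24) / 0.32521 ≈ 0.2620

PAF ≈ 0.262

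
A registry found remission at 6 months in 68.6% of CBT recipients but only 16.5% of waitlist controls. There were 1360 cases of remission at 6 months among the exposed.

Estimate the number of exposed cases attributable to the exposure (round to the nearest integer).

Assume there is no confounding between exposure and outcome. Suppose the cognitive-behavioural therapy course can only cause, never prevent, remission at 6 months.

p₁ = 0.686, p₀ = 0.165.
PN = (p₁ − p₀)/p₁ = (0.686 − 0.165) / 0.686 ≈ 0.75948.
Attributable cases ≈ PN × (exposed cases) = 0.75948 × 1360 ≈ 1032.89.

about 1033 cases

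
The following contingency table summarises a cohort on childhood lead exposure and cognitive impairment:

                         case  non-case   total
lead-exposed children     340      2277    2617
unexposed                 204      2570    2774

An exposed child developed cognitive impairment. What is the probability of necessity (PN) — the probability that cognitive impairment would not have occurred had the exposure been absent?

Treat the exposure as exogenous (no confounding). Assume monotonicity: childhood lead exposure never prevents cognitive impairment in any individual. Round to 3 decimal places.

p₁ = P(outcome | exposed) = 340/2617 = 0.12992
p₀ = P(outcome | unexposed) = 204/2774 = 0.07354
Under exogeneity and monotonicity, PN = (p₁ − p₀) / p₁.
PN = (0.12992 − 0.07354) / 0.12992 = 0.05638 / 0.12992 ≈ 0.4340

PN ≈ 0.434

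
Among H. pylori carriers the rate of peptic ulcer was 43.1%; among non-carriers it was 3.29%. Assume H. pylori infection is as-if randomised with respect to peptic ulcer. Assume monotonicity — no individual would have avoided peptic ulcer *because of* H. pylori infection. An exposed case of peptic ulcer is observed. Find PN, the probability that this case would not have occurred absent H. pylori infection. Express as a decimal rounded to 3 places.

PN ≈ 0.924

p₁ = 0.431, p₀ = 0.0329.
Under exogeneity and monotonicity, PN = (p₁ − p₀) / p₁.
PN = (0.431 − 0.0329) / 0.431 = 0.3981 / 0.431 ≈ 0.9237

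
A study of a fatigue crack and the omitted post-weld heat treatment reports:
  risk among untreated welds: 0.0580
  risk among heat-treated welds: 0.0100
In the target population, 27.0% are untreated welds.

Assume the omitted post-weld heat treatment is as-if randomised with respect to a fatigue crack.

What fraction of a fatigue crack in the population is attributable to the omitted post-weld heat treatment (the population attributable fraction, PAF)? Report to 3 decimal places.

PAF ≈ 0.564

Let p₁ = 0.058, p₀ = 0.01.
Overall risk P(Y=1) = π·p₁ + (1−π)·p₀ = 0.27×0.058 + 0.73×0.01 = 0.02296.
Under exogeneity, PAF = [P(Y=1) − p₀] / P(Y=1).
PAF = (0.02296 − 0.01) / 0.02296 ≈ 0.5645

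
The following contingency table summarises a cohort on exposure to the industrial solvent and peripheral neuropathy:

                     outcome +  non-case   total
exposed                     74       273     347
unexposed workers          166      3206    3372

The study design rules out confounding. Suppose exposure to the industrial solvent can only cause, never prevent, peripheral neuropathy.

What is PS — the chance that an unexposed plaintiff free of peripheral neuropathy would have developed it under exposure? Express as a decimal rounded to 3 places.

p₁ = P(outcome | exposed) = 74/347 = 0.21326
p₀ = P(outcome | unexposed) = 166/3372 = 0.049229
Under exogeneity and monotonicity, PS = (p₁ − p₀) / (1 − p₀).
PS = (0.21326 − 0.049229) / (1 − 0.049229) = 0.16403 / 0.95077 ≈ 0.1725

PS ≈ 0.173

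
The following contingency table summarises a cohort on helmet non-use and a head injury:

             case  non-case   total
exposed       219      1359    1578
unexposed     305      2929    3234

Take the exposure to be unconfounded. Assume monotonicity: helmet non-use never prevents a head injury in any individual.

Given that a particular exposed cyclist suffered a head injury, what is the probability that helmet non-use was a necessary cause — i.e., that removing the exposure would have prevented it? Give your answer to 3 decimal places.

PN ≈ 0.320

p₁ = P(outcome | exposed) = 219/1578 = 0.13878
p₀ = P(outcome | unexposed) = 305/3234 = 0.09431
Under exogeneity and monotonicity, PN = (p₁ − p₀)/p₁.
PN = (0.13878 − 0.09431) / 0.13878 ≈ 0.3204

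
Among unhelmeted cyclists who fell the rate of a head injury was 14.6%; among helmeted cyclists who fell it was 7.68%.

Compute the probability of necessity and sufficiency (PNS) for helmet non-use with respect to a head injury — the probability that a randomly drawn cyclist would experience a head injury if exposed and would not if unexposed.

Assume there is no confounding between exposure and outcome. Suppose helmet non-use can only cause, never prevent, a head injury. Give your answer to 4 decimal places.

p₁ = 0.146, p₀ = 0.0768.
Under exogeneity and monotonicity, PNS = p₁ − p₀.
PNS = 0.146 − 0.0768 = 0.0692

PNS ≈ 0.0692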